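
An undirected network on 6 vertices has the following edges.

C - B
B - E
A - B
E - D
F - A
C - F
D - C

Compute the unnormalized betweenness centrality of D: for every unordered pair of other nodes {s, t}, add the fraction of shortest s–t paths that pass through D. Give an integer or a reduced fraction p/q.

5/6

Pairs whose geodesics pass through D — C–E: 1/2; F–E: 1/3.
All other pairs contribute 0.
Summing the contributions gives betweenness(D) = 5/6.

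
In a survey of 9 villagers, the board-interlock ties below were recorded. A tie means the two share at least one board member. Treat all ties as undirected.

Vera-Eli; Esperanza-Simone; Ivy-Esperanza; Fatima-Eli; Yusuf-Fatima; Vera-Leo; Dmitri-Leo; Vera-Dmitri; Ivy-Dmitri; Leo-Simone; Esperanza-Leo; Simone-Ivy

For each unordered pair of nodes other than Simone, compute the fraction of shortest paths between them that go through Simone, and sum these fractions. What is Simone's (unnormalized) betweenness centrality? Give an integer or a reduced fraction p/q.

Pairs whose geodesics pass through Simone — Leo–Ivy: 1/3.
All other pairs contribute 0.
Summing the contributions gives betweenness(Simone) = 1/3.

1/3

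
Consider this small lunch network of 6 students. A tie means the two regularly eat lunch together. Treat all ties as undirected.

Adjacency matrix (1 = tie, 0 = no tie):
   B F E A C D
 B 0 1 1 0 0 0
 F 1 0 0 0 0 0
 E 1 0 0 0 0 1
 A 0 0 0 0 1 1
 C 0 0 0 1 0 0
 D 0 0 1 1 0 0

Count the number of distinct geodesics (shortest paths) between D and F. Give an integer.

The shortest distance is 3, and the only length-3 path is D–E–B–F. So there is exactly 1 shortest path.

1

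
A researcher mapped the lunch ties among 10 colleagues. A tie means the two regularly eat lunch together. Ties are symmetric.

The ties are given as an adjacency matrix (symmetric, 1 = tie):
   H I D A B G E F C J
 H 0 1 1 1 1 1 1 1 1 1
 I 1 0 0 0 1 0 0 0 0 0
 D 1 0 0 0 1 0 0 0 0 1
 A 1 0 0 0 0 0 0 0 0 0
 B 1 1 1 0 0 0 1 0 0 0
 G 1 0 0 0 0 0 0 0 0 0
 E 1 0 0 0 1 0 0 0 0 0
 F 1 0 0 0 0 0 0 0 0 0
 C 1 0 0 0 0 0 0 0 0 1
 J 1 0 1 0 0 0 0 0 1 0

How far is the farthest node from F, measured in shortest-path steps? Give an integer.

Distances from F: A:2, B:2, C:2, D:2, E:2, G:2, H:1, I:2, J:2.
The largest is 2 (to I, D, A, B, G, E, C, and J), so the eccentricity of F is 2.

2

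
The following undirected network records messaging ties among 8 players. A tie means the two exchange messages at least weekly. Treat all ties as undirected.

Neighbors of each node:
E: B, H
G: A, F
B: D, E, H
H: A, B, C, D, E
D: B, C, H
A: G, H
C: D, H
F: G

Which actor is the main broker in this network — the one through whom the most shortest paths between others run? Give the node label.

H

Unnormalized betweenness of each node: A:10, B:1/2, C:0, D:1/2, E:0, F:0, G:6, H:14.
H has the largest value, 14, making it the main broker — the node through which the most shortest paths run.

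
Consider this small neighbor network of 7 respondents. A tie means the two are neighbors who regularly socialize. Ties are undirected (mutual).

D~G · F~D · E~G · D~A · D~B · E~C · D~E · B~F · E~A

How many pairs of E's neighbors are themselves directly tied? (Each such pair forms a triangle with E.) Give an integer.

2

E's neighbors: A, C, D, and G.
Neighbor pairs that are themselves tied: E–A–D; E–D–G. Each forms one triangle with E, for 2 in total.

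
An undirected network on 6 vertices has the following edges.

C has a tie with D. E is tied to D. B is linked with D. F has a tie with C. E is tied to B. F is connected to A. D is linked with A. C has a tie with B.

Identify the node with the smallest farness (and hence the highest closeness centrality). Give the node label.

Farness (sum of distances to all others) for each node — A:8, B:7, C:7, D:6, E:9, F:9.
The smallest farness is 6, for D, so D has the highest closeness.

D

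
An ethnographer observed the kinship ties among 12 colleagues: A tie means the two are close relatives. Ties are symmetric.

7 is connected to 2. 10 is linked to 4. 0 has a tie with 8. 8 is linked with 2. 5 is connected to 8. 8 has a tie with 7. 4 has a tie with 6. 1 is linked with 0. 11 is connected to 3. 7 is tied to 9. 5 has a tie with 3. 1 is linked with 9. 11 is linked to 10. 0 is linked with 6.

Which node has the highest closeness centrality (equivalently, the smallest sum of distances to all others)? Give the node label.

Farness (sum of distances to all others) for each node — 0:23, 1:30, 2:30, 3:30, 4:31, 5:26, 6:27, 7:28, 8:22, 9:32, 10:35, 11:34.
The smallest farness is 22, for 8, so 8 has the highest closeness.

8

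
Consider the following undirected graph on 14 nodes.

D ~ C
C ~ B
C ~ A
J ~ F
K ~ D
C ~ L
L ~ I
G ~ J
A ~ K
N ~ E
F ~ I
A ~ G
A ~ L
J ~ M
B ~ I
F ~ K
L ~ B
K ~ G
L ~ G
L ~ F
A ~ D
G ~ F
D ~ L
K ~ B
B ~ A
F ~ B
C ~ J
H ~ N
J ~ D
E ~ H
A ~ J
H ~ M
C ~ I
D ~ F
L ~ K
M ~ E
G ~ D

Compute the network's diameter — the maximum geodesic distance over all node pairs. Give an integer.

5

Eccentricity of each node (its greatest distance to any other): A:4, B:5, C:4, D:4, E:4, F:4, G:4, H:4, I:5, J:3, K:5, L:5, M:3, N:5.
The maximum eccentricity is 5, realized for instance by the pair N–L via N – H – M – J – A – L. So the diameter is 5.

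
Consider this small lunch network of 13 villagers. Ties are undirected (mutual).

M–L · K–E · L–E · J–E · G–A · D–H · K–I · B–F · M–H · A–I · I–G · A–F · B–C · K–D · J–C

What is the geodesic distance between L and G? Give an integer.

One shortest route is L – E – K – I – G, which uses 4 edges, and at distance 3 from L we only reach {C, D, I}, which does not include G. So d(L,G) = 4.

4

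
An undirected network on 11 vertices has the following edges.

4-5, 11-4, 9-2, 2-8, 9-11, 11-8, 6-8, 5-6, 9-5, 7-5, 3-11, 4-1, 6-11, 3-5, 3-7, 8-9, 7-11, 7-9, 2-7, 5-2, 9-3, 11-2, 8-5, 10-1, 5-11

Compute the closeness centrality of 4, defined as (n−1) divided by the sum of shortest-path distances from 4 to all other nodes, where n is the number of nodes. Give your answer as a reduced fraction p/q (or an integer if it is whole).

10/17

Distances from 4: 1:1, 2:2, 3:2, 5:1, 6:2, 7:2, 8:2, 9:2, 10:2, 11:1. Sum = 17.
n = 11, so closeness = 10/17.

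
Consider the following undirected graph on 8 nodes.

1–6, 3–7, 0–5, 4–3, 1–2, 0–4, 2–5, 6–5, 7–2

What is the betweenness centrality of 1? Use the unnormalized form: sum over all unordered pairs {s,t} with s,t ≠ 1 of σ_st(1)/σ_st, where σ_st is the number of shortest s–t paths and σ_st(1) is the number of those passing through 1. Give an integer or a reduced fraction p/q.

4/3

Pairs whose geodesics pass through 1 — 6–2: 1/2; 6–7: 1/2; 6–3: 1/3.
All other pairs contribute 0.
Summing the contributions gives betweenness(1) = 4/3.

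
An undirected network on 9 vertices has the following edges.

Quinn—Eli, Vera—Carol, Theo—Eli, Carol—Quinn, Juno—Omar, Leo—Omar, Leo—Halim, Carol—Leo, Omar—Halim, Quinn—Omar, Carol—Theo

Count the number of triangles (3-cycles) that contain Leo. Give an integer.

Leo's neighbors: Carol, Halim, and Omar.
Neighbor pairs that are themselves tied: Leo–Halim–Omar. Each forms one triangle with Leo, for 1 in total.

1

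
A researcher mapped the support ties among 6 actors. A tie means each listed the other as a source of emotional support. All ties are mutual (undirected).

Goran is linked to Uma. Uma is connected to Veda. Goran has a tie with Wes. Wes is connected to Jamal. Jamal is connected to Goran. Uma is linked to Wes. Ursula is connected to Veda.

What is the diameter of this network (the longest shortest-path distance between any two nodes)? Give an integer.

4

Eccentricity of each node (its greatest distance to any other): Goran:3, Jamal:4, Uma:2, Ursula:4, Veda:3, Wes:3.
The maximum eccentricity is 4, realized for instance by the pair Jamal–Ursula via Jamal – Goran – Uma – Veda – Ursula. So the diameter is 4.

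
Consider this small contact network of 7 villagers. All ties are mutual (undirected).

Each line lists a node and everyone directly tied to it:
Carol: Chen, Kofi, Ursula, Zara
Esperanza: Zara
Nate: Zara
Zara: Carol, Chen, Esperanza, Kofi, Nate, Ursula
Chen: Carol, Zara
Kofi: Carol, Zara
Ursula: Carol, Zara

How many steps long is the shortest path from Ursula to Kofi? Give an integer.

One shortest route is Ursula – Zara – Kofi, which uses 2 edges, and Ursula and Kofi are not directly tied, so nothing shorter exists. So d(Ursula,Kofi) = 2.

2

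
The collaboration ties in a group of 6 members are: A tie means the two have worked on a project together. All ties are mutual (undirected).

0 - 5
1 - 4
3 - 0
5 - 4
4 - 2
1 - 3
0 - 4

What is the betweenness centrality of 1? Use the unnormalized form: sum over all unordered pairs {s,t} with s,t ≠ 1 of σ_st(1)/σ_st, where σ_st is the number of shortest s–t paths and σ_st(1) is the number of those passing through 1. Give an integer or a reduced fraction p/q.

1

Pairs whose geodesics pass through 1 — 2–3: 1/2; 3–4: 1/2.
All other pairs contribute 0.
Summing the contributions gives betweenness(1) = 1.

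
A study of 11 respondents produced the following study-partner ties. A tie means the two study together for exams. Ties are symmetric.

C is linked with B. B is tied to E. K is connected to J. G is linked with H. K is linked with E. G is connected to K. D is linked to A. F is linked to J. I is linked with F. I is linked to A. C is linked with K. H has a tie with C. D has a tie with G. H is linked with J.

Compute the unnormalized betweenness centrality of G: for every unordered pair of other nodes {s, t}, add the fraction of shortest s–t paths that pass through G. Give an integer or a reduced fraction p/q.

139/12

Pairs whose geodesics pass through G — J–D: 2/2; H–E: 1/4; H–K: 1/3; H–D: 1; H–A: 1; C–D: 2/2; C–A: 2/2; B–D: 3/3; B–A: 3/3; E–D: 1; E–A: 1; K–D: 1; K–A: 1.
All other pairs contribute 0.
Summing the contributions gives betweenness(G) = 139/12.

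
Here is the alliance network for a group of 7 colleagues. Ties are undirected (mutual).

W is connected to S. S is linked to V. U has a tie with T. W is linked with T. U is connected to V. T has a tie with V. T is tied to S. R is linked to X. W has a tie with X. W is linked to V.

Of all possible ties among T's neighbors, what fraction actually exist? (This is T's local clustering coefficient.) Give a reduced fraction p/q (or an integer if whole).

2/3

T's neighbors: S, U, V, and W (k = 4).
Possible neighbor pairs: C(4,2) = 6. Edges among them: S–V, S–W, U–V, V–W → e = 4.
Clustering(T) = 4/6 = 2/3.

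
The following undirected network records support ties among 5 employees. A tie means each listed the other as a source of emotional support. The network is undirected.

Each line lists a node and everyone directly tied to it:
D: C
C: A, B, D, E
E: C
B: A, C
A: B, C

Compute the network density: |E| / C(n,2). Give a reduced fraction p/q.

There are 5 edges and 5 nodes, so the maximum possible is C(5,2) = 10.
Density = 5/10 = 1/2.

1/2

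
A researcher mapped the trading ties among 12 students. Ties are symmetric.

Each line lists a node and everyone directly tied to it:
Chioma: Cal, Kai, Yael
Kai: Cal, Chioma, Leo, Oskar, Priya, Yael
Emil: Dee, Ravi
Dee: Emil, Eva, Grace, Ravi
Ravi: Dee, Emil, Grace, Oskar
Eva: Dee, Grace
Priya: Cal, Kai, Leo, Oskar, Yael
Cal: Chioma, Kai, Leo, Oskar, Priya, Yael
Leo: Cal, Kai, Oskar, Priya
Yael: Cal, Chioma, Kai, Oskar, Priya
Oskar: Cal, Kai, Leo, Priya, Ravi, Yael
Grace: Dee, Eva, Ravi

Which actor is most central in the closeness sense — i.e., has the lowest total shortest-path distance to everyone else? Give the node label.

Farness (sum of distances to all others) for each node — Cal:21, Chioma:29, Dee:25, Emil:27, Eva:34, Grace:26, Kai:21, Leo:23, Oskar:17, Priya:22, Ravi:19, Yael:22.
The smallest farness is 17, for Oskar, so Oskar has the highest closeness.

Oskar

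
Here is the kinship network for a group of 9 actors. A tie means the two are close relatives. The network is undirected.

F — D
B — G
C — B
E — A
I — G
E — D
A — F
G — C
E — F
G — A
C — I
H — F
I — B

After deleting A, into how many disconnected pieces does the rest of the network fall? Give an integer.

Without A, the remaining ties split the others into: {B, C, G, I}; {D, E, F, H}.
That's 2 separate components.

2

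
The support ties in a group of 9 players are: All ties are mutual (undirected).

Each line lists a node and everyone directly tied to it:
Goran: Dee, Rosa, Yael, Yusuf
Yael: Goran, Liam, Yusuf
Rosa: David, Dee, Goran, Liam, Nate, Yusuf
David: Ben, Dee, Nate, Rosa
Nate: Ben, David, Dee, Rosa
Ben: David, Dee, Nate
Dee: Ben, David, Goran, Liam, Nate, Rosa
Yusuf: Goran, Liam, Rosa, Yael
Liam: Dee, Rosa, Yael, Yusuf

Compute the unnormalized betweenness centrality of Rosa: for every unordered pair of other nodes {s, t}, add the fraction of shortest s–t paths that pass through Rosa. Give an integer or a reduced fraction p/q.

Pairs whose geodesics pass through Rosa — Yael–Nate: 3/5; Yael–David: 3/5; Goran–Nate: 1/2; Goran–David: 1/2; Goran–Liam: 1/4; Nate–Yusuf: 1; Nate–Liam: 1/2; David–Yusuf: 1; David–Liam: 1/2; Yusuf–Dee: 1/3; Yusuf–Ben: 3/5.
All other pairs contribute 0.
Summing the contributions gives betweenness(Rosa) = 383/60.

383/60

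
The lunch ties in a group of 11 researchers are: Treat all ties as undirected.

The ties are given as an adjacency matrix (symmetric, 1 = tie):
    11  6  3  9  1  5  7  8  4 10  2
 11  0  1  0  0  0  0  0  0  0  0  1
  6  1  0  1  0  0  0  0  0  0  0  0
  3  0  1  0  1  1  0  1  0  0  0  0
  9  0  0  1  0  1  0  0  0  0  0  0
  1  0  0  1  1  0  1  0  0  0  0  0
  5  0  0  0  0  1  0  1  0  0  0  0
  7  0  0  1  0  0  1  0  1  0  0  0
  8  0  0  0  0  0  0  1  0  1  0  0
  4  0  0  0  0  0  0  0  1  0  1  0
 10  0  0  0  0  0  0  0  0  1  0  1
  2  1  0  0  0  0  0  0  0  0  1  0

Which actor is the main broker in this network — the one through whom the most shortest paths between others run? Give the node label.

3

Unnormalized betweenness of each node: 1:17/6, 2:16/3, 3:58/3, 4:7, 5:11/6, 6:11, 7:89/6, 8:10, 9:0, 10:29/6, 11:8.
3 has the largest value, 58/3, making it the main broker — the node through which the most shortest paths run.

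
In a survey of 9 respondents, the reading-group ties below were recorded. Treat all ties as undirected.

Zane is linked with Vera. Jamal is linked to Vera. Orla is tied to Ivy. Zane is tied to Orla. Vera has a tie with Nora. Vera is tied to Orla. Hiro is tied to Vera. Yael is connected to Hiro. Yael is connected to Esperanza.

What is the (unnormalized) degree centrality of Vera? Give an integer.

5

Vera is directly tied to Hiro, Jamal, Nora, Orla, and Zane. That is 5 neighbors, so the degree of Vera is 5.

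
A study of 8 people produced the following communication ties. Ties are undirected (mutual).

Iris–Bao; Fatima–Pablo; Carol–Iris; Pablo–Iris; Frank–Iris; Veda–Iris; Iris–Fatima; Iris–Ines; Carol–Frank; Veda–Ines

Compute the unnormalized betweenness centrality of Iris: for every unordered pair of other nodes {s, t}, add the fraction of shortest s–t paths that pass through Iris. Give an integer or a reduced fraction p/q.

Pairs whose geodesics pass through Iris — Bao–Carol: 1; Bao–Fatima: 1; Bao–Veda: 1; Bao–Ines: 1; Bao–Frank: 1; Bao–Pablo: 1; Carol–Fatima: 1; Carol–Veda: 1; Carol–Ines: 1; Carol–Pablo: 1; Fatima–Veda: 1; Fatima–Ines: 1; Fatima–Frank: 1; Veda–Frank: 1 … (+4 more pairs).
All other pairs contribute 0.
Summing the contributions gives betweenness(Iris) = 18.

18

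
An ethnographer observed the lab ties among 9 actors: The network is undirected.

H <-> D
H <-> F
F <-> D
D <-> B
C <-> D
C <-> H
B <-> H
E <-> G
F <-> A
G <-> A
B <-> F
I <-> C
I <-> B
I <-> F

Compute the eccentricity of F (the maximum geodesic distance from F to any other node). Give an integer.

Distances from F: A:1, B:1, C:2, D:1, E:3, G:2, H:1, I:1.
The largest is 3 (to E), so the eccentricity of F is 3.

3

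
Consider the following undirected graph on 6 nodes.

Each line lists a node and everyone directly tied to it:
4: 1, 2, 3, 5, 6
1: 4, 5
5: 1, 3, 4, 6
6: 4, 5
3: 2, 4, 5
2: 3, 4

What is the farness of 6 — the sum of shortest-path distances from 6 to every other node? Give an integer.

Distances from 6: 1:2, 2:2, 3:2, 4:1, 5:1.
Sum = 2 + 2 + 2 + 1 + 1 = 8.

8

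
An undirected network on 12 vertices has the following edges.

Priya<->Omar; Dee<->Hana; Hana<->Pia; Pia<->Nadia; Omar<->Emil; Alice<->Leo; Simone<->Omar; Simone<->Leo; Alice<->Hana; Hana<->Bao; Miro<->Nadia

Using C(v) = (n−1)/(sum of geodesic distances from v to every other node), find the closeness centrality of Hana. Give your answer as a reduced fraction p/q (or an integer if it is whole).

Distances from Hana: Alice:1, Bao:1, Dee:1, Emil:5, Leo:2, Miro:3, Nadia:2, Omar:4, Pia:1, Priya:5, Simone:3. Sum = 28.
n = 12, so closeness = 11/28.

11/28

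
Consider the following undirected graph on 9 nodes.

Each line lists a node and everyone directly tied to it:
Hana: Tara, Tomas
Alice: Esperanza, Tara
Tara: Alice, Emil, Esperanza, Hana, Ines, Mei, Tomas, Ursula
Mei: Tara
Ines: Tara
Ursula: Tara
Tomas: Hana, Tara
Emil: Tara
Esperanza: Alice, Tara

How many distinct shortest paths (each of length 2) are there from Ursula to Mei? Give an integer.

The shortest distance is 2, and the only length-2 path is Ursula–Tara–Mei. So there is exactly 1 shortest path.

1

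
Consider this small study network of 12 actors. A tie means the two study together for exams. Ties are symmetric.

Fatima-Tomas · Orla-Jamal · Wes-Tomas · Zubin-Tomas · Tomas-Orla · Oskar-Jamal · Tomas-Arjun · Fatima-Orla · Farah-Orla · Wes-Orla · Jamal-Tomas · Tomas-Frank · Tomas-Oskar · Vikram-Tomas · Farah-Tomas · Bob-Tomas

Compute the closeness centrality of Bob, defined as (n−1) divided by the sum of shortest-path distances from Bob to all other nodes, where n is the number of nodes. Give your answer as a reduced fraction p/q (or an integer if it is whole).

11/21

Distances from Bob: Arjun:2, Farah:2, Fatima:2, Frank:2, Jamal:2, Orla:2, Oskar:2, Tomas:1, Vikram:2, Wes:2, Zubin:2. Sum = 21.
n = 12, so closeness = 11/21.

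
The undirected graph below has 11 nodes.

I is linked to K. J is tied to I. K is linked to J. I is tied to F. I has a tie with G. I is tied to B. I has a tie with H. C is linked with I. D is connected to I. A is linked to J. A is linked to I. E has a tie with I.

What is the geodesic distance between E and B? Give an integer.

2

One shortest route is E – I – B, which uses 2 edges, and E and B are not directly tied, so nothing shorter exists. So d(E,B) = 2.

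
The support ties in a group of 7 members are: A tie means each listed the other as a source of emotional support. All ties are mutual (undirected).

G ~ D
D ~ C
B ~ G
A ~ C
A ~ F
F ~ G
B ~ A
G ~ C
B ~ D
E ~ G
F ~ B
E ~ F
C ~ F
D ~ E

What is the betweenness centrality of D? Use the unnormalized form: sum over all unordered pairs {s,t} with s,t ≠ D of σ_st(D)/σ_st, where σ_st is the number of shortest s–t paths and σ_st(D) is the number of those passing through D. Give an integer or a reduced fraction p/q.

Pairs whose geodesics pass through D — C–E: 1/3; C–B: 1/4; E–B: 1/3.
All other pairs contribute 0.
Summing the contributions gives betweenness(D) = 11/12.

11/12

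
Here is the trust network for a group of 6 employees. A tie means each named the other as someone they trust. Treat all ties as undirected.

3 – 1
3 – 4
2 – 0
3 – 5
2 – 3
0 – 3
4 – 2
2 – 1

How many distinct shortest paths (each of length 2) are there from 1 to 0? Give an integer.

2

The shortest distance is 2. The length-2 paths are: 1–3–0; 1–2–0.
That gives 2 distinct shortest paths.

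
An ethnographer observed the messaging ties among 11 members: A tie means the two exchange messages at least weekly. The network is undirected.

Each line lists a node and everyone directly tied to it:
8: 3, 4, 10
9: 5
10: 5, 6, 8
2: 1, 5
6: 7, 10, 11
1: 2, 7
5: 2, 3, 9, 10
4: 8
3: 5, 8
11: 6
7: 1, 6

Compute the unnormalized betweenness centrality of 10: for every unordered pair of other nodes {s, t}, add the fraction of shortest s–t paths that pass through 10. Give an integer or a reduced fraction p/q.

Pairs whose geodesics pass through 10 — 11–3: 2/2; 11–2: 1/2; 11–8: 1; 11–4: 1; 11–5: 1; 11–9: 1; 1–8: 2/3; 1–4: 2/3; 7–3: 2/3; 7–8: 1; 7–4: 1; 7–5: 1/2; 7–9: 1/2; 3–6: 2/2 … (+11 more pairs).
All other pairs contribute 0.
Summing the contributions gives betweenness(10) = 19.

19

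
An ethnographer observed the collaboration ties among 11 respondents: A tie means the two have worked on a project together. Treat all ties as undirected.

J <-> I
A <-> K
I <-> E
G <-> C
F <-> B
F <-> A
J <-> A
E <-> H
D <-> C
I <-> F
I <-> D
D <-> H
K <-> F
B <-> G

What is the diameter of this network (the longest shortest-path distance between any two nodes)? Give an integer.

4

Eccentricity of each node (its greatest distance to any other): A:4, B:4, C:4, D:3, E:4, F:3, G:4, H:4, I:3, J:4, K:4.
The maximum eccentricity is 4, realized for instance by the pair K–H via K – F – I – E – H. So the diameter is 4.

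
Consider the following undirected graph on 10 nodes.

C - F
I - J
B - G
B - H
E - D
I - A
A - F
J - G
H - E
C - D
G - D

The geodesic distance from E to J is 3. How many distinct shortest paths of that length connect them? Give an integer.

The shortest distance is 3, and the only length-3 path is E–D–G–J. So there is exactly 1 shortest path.

1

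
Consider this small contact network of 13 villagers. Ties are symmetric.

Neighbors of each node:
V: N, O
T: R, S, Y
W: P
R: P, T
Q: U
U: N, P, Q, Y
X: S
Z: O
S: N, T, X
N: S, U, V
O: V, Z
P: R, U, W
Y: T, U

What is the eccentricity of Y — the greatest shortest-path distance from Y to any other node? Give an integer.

5

Distances from Y: N:2, O:4, P:2, Q:2, R:2, S:2, T:1, U:1, V:3, W:3, X:3, Z:5.
The largest is 5 (to Z), so the eccentricity of Y is 5.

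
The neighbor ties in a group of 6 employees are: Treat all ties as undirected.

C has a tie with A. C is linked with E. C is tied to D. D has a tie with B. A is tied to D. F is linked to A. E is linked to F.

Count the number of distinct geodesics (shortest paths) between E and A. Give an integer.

The shortest distance is 2. The length-2 paths are: E–F–A; E–C–A.
That gives 2 distinct shortest paths.

2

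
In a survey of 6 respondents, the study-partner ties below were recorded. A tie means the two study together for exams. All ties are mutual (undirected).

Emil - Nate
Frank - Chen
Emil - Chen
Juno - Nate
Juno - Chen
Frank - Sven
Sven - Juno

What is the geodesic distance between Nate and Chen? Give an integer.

2

One shortest route is Nate – Juno – Chen, which uses 2 edges, and Nate and Chen are not directly tied, so nothing shorter exists. So d(Nate,Chen) = 2.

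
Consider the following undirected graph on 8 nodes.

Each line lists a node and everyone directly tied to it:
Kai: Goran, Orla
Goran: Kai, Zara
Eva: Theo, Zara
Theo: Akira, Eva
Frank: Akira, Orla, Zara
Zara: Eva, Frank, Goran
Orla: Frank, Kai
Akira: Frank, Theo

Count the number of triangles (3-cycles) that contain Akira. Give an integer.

Akira's neighbors are Frank and Theo, but none of them are tied to each other, so no triangle contains Akira.

0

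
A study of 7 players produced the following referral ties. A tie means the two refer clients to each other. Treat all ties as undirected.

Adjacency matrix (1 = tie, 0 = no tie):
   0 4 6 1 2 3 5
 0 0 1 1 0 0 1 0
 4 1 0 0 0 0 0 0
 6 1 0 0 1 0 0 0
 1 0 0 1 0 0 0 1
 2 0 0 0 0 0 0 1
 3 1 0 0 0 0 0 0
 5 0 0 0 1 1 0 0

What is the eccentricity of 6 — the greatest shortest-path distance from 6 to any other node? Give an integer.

3

Distances from 6: 0:1, 1:1, 2:3, 3:2, 4:2, 5:2.
The largest is 3 (to 2), so the eccentricity of 6 is 3.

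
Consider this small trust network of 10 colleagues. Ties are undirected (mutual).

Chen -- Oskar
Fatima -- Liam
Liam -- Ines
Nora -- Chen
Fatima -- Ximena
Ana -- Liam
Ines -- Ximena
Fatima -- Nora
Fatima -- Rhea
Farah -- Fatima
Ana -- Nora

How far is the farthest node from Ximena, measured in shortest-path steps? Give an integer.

Distances from Ximena: Ana:3, Chen:3, Farah:2, Fatima:1, Ines:1, Liam:2, Nora:2, Oskar:4, Rhea:2.
The largest is 4 (to Oskar), so the eccentricity of Ximena is 4.

4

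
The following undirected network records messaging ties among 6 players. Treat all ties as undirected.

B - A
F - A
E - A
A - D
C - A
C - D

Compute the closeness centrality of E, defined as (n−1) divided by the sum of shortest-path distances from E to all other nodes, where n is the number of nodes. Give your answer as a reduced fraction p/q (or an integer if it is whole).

Distances from E: A:1, B:2, C:2, D:2, F:2. Sum = 9.
n = 6, so closeness = 5/9.

5/9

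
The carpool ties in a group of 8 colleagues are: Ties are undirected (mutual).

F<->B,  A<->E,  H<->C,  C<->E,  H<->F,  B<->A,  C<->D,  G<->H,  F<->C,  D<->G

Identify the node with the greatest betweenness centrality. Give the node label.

Unnormalized betweenness of each node: A:1, B:11/6, C:26/3, D:4/3, E:19/6, F:29/6, G:1/2, H:11/3.
C has the largest value, 26/3, making it the main broker — the node through which the most shortest paths run.

C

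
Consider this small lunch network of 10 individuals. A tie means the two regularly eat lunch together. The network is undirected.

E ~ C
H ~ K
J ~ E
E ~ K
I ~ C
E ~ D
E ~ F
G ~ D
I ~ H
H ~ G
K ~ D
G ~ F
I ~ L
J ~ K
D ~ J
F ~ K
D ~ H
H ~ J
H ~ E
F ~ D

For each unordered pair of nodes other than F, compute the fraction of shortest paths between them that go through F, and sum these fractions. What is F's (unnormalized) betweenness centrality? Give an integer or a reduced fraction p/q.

Pairs whose geodesics pass through F — C–G: 1/4; K–G: 1/3; G–E: 1/3.
All other pairs contribute 0.
Summing the contributions gives betweenness(F) = 11/12.

11/12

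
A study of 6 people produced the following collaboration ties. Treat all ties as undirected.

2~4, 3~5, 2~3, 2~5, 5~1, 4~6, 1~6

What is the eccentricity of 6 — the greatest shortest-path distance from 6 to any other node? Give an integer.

Distances from 6: 1:1, 2:2, 3:3, 4:1, 5:2.
The largest is 3 (to 3), so the eccentricity of 6 is 3.

3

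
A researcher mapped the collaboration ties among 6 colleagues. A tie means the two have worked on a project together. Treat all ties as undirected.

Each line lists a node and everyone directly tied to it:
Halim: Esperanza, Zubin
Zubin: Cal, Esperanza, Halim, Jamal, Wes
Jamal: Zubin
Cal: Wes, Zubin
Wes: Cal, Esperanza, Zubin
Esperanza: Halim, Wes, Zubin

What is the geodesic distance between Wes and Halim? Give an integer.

One shortest route is Wes – Zubin – Halim, which uses 2 edges, and Wes and Halim are not directly tied, so nothing shorter exists. So d(Wes,Halim) = 2.

2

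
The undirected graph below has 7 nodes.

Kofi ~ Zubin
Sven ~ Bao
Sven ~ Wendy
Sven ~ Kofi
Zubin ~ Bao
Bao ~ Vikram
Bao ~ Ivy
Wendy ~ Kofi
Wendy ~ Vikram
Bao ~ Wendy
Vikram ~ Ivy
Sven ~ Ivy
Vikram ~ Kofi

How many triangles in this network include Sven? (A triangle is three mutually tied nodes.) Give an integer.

Sven's neighbors: Bao, Ivy, Kofi, and Wendy.
Neighbor pairs that are themselves tied: Sven–Bao–Ivy; Sven–Bao–Wendy; Sven–Kofi–Wendy. Each forms one triangle with Sven, for 3 in total.

3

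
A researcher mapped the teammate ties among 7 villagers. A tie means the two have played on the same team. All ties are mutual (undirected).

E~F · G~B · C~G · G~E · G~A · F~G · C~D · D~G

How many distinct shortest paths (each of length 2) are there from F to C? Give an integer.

The shortest distance is 2, and the only length-2 path is F–G–C. So there is exactly 1 shortest path.

1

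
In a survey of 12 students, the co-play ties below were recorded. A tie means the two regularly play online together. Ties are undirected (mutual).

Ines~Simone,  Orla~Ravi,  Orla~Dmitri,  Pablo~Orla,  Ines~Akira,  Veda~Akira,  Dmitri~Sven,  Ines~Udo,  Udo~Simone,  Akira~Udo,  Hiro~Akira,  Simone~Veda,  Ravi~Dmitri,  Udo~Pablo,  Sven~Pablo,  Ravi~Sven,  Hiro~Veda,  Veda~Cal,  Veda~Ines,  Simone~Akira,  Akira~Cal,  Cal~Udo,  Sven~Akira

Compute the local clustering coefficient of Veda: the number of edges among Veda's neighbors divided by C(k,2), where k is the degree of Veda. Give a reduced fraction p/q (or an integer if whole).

Veda's neighbors: Akira, Cal, Hiro, Ines, and Simone (k = 5).
Possible neighbor pairs: C(5,2) = 10. Edges among them: Akira–Cal, Akira–Hiro, Akira–Ines, Akira–Simone, Ines–Simone → e = 5.
Clustering(Veda) = 5/10 = 1/2.

1/2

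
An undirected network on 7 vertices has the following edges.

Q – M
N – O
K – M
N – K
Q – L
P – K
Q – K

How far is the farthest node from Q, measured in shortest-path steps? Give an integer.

3

Distances from Q: K:1, L:1, M:1, N:2, O:3, P:2.
The largest is 3 (to O), so the eccentricity of Q is 3.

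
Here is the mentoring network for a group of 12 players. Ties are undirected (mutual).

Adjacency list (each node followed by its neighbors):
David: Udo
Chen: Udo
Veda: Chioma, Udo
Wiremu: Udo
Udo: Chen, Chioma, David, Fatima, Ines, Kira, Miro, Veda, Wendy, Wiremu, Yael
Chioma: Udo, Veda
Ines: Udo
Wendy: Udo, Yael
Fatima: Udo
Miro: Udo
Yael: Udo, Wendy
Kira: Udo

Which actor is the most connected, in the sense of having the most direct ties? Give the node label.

Degrees — Chen:1, Chioma:2, David:1, Fatima:1, Ines:1, Kira:1, Miro:1, Udo:11, Veda:2, Wendy:2, Wiremu:1, Yael:2.
The maximum is 11, attained only by Udo.

Udo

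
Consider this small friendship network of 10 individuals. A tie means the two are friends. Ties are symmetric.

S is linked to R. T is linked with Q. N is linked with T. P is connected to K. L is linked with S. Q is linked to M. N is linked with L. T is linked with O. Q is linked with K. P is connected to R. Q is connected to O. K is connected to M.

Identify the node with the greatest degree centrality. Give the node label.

Degrees — K:3, L:2, M:2, N:2, O:2, P:2, Q:4, R:2, S:2, T:3.
The maximum is 4, attained only by Q.

Q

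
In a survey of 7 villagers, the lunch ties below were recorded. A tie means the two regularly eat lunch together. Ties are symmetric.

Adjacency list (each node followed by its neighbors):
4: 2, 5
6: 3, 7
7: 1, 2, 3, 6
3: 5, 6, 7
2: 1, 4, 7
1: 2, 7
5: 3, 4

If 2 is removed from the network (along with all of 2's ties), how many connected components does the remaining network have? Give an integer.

2's neighbors (1, 4, and 7) remain reachable from one another through other ties, so the rest of the network stays in one piece.

1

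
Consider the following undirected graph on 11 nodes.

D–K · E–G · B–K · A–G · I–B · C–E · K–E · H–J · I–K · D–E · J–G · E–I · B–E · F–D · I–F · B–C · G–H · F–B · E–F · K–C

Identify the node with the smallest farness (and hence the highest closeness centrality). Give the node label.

Farness (sum of distances to all others) for each node — A:25, B:18, C:20, D:20, E:13, F:19, G:16, H:24, I:19, J:24, K:18.
The smallest farness is 13, for E, so E has the highest closeness.

E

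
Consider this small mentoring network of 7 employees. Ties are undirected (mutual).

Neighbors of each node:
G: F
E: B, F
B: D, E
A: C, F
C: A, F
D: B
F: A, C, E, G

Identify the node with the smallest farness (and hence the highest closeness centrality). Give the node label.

F

Farness (sum of distances to all others) for each node — A:13, B:13, C:13, D:18, E:10, F:9, G:14.
The smallest farness is 9, for F, so F has the highest closeness.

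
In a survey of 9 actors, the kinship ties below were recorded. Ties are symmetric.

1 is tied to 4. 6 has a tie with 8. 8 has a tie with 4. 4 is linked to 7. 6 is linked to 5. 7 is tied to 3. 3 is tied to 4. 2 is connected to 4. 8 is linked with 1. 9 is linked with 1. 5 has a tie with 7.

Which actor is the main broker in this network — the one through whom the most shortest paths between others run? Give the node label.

4

Unnormalized betweenness of each node: 1:7, 2:0, 3:0, 4:29/2, 5:3/2, 6:2, 7:9/2, 8:11/2, 9:0.
4 has the largest value, 29/2, making it the main broker — the node through which the most shortest paths run.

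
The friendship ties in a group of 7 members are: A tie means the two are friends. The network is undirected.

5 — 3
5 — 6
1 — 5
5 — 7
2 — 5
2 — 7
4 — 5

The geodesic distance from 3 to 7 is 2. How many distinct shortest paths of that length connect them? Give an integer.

The shortest distance is 2, and the only length-2 path is 3–5–7. So there is exactly 1 shortest path.

1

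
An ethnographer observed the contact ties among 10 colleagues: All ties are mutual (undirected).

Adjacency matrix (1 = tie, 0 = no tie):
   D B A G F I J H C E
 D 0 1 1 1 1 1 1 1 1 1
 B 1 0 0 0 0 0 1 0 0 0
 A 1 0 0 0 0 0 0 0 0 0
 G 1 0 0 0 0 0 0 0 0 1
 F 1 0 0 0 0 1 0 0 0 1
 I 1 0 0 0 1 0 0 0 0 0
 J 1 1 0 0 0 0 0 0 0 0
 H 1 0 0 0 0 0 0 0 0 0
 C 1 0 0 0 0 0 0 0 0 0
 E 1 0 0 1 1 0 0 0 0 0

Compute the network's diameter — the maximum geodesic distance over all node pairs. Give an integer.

Eccentricity of each node (its greatest distance to any other): A:2, B:2, C:2, D:1, E:2, F:2, G:2, H:2, I:2, J:2.
The maximum eccentricity is 2, realized for instance by the pair B–A via B – D – A. So the diameter is 2.

2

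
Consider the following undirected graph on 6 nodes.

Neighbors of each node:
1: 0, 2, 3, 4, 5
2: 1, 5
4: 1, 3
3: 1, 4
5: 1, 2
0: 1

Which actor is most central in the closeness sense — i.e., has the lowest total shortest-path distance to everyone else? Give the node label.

Farness (sum of distances to all others) for each node — 0:9, 1:5, 2:8, 3:8, 4:8, 5:8.
The smallest farness is 5, for 1, so 1 has the highest closeness.

1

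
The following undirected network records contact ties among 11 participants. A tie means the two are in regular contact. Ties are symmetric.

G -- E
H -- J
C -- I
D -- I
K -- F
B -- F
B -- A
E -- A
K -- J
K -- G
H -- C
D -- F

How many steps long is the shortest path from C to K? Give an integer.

One shortest route is C – H – J – K, which uses 3 edges, and at distance 2 from C we only reach {D, J}, which does not include K. So d(C,K) = 3.

3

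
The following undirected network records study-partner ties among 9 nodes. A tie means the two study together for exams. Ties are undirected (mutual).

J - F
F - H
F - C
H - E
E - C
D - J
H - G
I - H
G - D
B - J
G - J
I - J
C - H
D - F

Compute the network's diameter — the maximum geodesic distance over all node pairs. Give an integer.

Eccentricity of each node (its greatest distance to any other): B:4, C:3, D:3, E:4, F:2, G:2, H:3, I:2, J:3.
The maximum eccentricity is 4, realized for instance by the pair E–B via E – H – G – J – B. So the diameter is 4.

4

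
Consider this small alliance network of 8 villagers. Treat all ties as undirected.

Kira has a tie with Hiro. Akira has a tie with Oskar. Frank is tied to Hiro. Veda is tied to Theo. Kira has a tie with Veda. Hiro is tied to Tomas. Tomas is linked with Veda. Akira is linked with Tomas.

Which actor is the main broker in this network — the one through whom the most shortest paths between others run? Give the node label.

Tomas

Unnormalized betweenness of each node: Akira:6, Frank:0, Hiro:15/2, Kira:2, Oskar:0, Theo:0, Tomas:12, Veda:15/2.
Tomas has the largest value, 12, making it the main broker — the node through which the most shortest paths run.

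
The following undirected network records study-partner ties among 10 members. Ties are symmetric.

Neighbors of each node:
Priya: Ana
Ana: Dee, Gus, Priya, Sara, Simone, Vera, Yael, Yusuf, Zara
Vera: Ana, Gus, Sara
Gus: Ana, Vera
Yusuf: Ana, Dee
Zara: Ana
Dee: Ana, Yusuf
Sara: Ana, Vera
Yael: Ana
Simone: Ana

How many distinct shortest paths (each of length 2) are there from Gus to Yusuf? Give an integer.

1

The shortest distance is 2, and the only length-2 path is Gus–Ana–Yusuf. So there is exactly 1 shortest path.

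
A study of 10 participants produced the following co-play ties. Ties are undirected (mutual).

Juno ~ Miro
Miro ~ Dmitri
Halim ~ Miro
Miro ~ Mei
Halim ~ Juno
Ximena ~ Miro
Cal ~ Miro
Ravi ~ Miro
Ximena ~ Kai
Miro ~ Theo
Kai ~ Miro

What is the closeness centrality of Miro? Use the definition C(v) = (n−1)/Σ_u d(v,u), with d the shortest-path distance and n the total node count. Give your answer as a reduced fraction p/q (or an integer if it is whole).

Distances from Miro: Cal:1, Dmitri:1, Halim:1, Juno:1, Kai:1, Mei:1, Ravi:1, Theo:1, Ximena:1. Sum = 9.
n = 10, so closeness = 9/9 = 1.

1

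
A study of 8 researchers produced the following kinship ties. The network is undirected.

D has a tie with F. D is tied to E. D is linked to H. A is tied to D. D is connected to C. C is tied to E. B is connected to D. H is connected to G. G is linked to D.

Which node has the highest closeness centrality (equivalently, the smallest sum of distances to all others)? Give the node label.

D

Farness (sum of distances to all others) for each node — A:13, B:13, C:12, D:7, E:12, F:13, G:12, H:12.
The smallest farness is 7, for D, so D has the highest closeness.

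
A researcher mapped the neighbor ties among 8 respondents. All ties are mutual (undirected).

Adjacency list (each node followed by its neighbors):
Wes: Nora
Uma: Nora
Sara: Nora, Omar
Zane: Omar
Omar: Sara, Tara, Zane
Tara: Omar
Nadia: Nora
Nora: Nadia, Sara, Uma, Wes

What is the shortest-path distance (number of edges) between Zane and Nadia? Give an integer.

One shortest route is Zane – Omar – Sara – Nora – Nadia, which uses 4 edges, and at distance 3 from Zane we only reach {Nora}, which does not include Nadia. So d(Zane,Nadia) = 4.

4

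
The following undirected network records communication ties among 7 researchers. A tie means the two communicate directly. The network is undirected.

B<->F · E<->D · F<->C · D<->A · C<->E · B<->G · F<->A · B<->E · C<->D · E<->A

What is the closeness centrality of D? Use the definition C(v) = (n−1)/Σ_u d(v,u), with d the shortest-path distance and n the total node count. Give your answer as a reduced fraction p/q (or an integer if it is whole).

3/5

Distances from D: A:1, B:2, C:1, E:1, F:2, G:3. Sum = 10.
n = 7, so closeness = 6/10 = 3/5.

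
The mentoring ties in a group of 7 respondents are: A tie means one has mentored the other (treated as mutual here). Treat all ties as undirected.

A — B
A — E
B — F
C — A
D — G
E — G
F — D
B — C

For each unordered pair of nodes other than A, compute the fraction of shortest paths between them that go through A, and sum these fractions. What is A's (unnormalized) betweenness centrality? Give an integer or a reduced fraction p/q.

4

Pairs whose geodesics pass through A — E–F: 1/2; E–B: 1; E–C: 1; G–B: 1/2; G–C: 1.
All other pairs contribute 0.
Summing the contributions gives betweenness(A) = 4.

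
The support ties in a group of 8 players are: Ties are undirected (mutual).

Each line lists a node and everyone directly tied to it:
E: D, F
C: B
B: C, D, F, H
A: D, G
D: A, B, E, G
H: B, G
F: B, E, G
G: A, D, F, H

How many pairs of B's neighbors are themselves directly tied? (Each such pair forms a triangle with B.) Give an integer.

0

B's neighbors are C, D, F, and H, but none of them are tied to each other, so no triangle contains B.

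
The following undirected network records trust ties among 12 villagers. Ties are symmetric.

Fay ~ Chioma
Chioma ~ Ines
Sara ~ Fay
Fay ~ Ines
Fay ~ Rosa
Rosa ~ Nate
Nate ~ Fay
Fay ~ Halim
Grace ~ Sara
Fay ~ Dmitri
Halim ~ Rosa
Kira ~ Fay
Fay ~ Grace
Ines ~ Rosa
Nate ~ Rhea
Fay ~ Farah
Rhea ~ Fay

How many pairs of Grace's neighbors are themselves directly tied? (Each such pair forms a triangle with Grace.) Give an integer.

Grace's neighbors: Fay and Sara.
Neighbor pairs that are themselves tied: Grace–Fay–Sara. Each forms one triangle with Grace, for 1 in total.

1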